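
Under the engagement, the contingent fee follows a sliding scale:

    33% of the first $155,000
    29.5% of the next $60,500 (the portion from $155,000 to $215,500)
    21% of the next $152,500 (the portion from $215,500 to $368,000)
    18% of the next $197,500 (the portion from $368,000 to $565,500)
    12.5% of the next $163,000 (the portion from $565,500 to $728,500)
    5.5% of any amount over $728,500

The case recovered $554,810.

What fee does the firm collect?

$134,648.30

First $155,000 at 33% = $51,150.00
Next $60,500 at 29.5% = $17,847.50
Next $152,500 at 21% = $32,025.00
Remaining $186,810 at 18% = $33,625.80
Fee: $51,150.00 + $17,847.50 + $32,025.00 + $33,625.80 = $134,648.30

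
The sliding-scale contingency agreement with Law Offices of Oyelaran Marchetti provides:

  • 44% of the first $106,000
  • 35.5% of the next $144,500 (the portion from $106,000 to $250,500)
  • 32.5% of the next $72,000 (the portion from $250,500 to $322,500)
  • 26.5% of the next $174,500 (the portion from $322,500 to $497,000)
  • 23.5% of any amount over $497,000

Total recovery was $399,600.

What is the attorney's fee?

$141,769.00

First $106,000 at 44% = $46,640.00
Next $144,500 at 35.5% = $51,297.50
Next $72,000 at 32.5% = $23,400.00
Remaining $77,100 at 26.5% = $20,431.50
Fee: $46,640.00 + $51,297.50 + $23,400.00 + $20,431.50 = $141,769.00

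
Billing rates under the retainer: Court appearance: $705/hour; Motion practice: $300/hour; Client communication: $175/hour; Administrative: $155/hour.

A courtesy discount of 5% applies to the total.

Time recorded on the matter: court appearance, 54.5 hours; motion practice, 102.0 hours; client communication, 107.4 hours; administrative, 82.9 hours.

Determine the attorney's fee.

Court appearance: 54.5 × $705 = $38,422.50
Motion practice: 102.0 × $300 = $30,600.00
Client communication: 107.4 × $175 = $18,795.00
Administrative: 82.9 × $155 = $12,849.50
Subtotal: $100,667.00
Less 5% discount: −$5,033.35
Total: $100,667.00 − $5,033.35 = $95,633.65

$95,633.65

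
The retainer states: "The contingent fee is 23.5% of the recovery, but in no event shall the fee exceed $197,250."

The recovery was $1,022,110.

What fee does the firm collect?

23.5% of $1,022,110 = $240,195.85
That exceeds the $197,250 cap, so the fee is capped at $197,250.

$197,250.00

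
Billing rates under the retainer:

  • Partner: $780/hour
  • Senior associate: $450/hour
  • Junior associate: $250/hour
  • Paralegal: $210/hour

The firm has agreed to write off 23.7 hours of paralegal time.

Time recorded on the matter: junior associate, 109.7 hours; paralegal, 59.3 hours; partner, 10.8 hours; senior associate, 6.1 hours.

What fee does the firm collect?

Partner: 10.8 × $780 = $8,424.00
Senior associate: 6.1 × $450 = $2,745.00
Junior associate: 109.7 × $250 = $27,425.00
Paralegal: 59.3 × $210 = $12,453.00
Subtotal: $51,047.00
Write-off: 23.7 × $210 = $4,977.00
Total: $51,047.00 − $4,977.00 = $46,070.00

$46,070.00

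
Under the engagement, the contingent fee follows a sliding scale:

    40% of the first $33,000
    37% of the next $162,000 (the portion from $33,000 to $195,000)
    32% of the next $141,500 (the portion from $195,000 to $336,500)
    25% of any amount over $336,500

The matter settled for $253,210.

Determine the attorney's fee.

$91,767.20

First $33,000 at 40% = $13,200.00
Next $162,000 at 37% = $59,940.00
Remaining $58,210 at 32% = $18,627.20
Fee: $13,200.00 + $59,940.00 + $18,627.20 = $91,767.20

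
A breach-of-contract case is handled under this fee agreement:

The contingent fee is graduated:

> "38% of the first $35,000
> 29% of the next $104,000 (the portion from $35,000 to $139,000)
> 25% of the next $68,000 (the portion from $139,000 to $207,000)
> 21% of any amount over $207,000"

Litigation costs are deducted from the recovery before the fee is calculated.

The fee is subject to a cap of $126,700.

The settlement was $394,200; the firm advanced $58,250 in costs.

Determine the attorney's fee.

Fee base (net of costs): $394,200 − $58,250 = $335,950
First $35,000 at 38% = $13,300.00
Next $104,000 at 29% = $30,160.00
Next $68,000 at 25% = $17,000.00
Remaining $128,950 at 21% = $27,079.50
Fee: $13,300.00 + $30,160.00 + $17,000.00 + $27,079.50 = $87,539.50
$87,539.50 is under the $126,700 cap.

$87,539.50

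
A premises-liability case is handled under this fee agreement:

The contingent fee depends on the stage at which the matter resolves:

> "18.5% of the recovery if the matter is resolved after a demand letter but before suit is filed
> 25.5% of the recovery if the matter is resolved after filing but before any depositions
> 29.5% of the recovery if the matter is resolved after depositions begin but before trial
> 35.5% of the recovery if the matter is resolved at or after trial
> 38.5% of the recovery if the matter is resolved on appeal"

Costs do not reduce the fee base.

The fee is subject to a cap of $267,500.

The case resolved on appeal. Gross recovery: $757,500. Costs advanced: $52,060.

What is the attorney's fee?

$267,500.00

Fee base is the gross recovery, $757,500; costs are reimbursed separately.
The matter resolved on appeal, so the 38.5% rate applies.
$757,500 × 38.5% = $291,637.50
$291,637.50 exceeds the $267,500 cap, so the fee is capped at $267,500.00.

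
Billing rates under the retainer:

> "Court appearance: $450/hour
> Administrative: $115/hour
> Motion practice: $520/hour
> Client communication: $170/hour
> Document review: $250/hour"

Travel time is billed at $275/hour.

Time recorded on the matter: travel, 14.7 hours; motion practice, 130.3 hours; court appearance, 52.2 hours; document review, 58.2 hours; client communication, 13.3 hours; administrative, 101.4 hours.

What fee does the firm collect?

Court appearance: 52.2 × $450 = $23,490.00
Administrative: 101.4 × $115 = $11,661.00
Motion practice: 130.3 × $520 = $67,756.00
Client communication: 13.3 × $170 = $2,261.00
Document review: 58.2 × $250 = $14,550.00
Subtotal: $23,490.00 + $11,661.00 + $67,756.00 + $2,261.00 + $14,550.00 = $119,718.00
Travel: 14.7 × $275 = $4,042.50
Total: $119,718.00 + $4,042.50 = $123,760.50

$123,760.50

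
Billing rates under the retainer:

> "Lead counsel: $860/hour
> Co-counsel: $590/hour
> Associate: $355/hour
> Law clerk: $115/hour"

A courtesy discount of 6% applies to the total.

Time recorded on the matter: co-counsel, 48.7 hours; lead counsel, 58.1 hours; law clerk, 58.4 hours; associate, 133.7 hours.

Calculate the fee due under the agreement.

Lead counsel: 58.1 × $860 = $49,966.00
Co-counsel: 48.7 × $590 = $28,733.00
Associate: 133.7 × $355 = $47,463.50
Law clerk: 58.4 × $115 = $6,716.00
Subtotal: $132,878.50
Less 6% discount: −$7,972.71
Total: $132,878.50 − $7,972.71 = $124,905.79

$124,905.79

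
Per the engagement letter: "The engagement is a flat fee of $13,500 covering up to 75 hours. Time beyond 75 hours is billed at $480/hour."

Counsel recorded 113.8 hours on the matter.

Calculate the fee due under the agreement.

$32,124.00

Flat fee: $13,500.00
Excess hours: 113.8 − 75 = 38.8
Overrun: 38.8 × $480 = $18,624.00
Total: $13,500.00 + $18,624.00 = $32,124.00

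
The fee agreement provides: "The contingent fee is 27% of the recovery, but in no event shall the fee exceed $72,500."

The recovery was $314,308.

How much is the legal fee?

27% of $314,308 = $84,863.16
That exceeds the $72,500 cap, so the fee is capped at $72,500.

$72,500.00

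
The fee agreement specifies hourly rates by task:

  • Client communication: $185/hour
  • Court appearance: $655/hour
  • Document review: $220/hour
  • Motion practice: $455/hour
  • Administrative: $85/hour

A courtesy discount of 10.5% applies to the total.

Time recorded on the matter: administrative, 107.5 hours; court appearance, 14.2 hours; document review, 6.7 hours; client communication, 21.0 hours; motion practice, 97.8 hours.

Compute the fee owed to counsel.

Client communication: 21.0 × $185 = $3,885.00
Court appearance: 14.2 × $655 = $9,301.00
Document review: 6.7 × $220 = $1,474.00
Motion practice: 97.8 × $455 = $44,499.00
Administrative: 107.5 × $85 = $9,137.50
Subtotal: $68,296.50
Less 10.5% discount: −$7,171.13
Total: $68,296.50 − $7,171.13 = $61,125.37

$61,125.37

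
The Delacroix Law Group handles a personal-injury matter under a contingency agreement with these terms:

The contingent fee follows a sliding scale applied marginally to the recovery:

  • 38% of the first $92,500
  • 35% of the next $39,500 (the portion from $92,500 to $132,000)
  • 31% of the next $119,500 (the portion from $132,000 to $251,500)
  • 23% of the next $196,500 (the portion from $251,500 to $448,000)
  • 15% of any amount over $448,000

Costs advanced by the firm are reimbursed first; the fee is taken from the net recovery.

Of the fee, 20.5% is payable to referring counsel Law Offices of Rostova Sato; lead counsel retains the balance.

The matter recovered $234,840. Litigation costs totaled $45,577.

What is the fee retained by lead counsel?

Fee base (net of costs): $234,840 − $45,577 = $189,263
First $92,500 at 38% = $35,150.00
Next $39,500 at 35% = $13,825.00
Remaining $57,263 at 31% = $17,751.53
Fee: $35,150.00 + $13,825.00 + $17,751.53 = $66,726.53
Referral share: 20.5% of $66,726.53 = $13,678.94; lead counsel retains $66,726.53 − $13,678.94 = $53,047.59.

$53,047.59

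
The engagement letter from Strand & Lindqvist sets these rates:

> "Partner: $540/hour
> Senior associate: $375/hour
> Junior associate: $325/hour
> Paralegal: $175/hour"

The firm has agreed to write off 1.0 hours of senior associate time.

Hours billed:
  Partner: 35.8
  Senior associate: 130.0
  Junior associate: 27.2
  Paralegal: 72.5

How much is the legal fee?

Partner: 35.8 × $540 = $19,332.00
Senior associate: 130.0 × $375 = $48,750.00
Junior associate: 27.2 × $325 = $8,840.00
Paralegal: 72.5 × $175 = $12,687.50
Subtotal: $89,609.50
Write-off: 1.0 × $375 = $375.00
Total: $89,609.50 − $375.00 = $89,234.50

$89,234.50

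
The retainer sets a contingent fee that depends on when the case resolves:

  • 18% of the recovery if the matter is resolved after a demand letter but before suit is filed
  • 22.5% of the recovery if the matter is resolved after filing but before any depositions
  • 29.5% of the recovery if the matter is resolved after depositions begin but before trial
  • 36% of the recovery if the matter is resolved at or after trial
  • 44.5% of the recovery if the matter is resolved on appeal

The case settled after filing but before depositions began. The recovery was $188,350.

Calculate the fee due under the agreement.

$42,378.75

The matter settled after filing but before depositions began, so the 22.5% rate applies.
$188,350 × 22.5% = $42,378.75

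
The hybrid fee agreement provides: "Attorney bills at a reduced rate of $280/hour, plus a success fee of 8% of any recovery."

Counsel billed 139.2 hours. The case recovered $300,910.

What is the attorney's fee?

Hourly: 139.2 × $280 = $38,976.00
Success fee: 8% of $300,910 = $24,072.80
Total: $38,976.00 + $24,072.80 = $63,048.80

$63,048.80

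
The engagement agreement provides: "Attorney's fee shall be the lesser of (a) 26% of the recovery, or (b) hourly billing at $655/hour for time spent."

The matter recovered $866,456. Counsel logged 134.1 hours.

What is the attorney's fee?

$87,835.50

(a) 26% of $866,456 = $225,278.56
(b) 134.1 × $655 = $87,835.50
The lesser is (b): $87,835.50.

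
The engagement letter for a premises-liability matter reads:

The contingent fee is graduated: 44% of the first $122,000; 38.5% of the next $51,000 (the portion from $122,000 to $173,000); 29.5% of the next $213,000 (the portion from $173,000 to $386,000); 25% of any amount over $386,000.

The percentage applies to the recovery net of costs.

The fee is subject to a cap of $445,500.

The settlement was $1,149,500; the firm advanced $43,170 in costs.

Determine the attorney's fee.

$316,232.50

Fee base (net of costs): $1,149,500 − $43,170 = $1,106,330
First $122,000 at 44% = $53,680.00
Next $51,000 at 38.5% = $19,635.00
Next $213,000 at 29.5% = $62,835.00
Remaining $720,330 at 25% = $180,082.50
Fee: $53,680.00 + $19,635.00 + $62,835.00 + $180,082.50 = $316,232.50
$316,232.50 is under the $445,500 cap.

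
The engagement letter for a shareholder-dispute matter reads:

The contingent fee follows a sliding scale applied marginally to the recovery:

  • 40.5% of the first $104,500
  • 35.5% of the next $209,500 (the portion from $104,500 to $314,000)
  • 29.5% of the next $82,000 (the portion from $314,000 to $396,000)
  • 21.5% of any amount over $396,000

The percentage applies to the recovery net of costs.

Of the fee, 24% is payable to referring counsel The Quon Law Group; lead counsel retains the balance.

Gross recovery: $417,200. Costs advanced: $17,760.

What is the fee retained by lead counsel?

$107,634.70

Fee base (net of costs): $417,200 − $17,760 = $399,440
First $104,500 at 40.5% = $42,322.50
Next $209,500 at 35.5% = $74,372.50
Next $82,000 at 29.5% = $24,190.00
Remaining $3,440 at 21.5% = $739.60
Fee: $42,322.50 + $74,372.50 + $24,190.00 + $739.60 = $141,624.60
Referral share: 24% of $141,624.60 = $33,989.90; lead counsel retains $141,624.60 − $33,989.90 = $107,634.70.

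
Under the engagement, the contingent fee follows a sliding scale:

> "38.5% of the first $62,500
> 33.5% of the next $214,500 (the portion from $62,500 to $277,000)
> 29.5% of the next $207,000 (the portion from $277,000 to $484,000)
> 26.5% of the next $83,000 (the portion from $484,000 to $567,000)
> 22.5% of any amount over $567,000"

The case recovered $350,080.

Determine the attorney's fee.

First $62,500 at 38.5% = $24,062.50
Next $214,500 at 33.5% = $71,857.50
Remaining $73,080 at 29.5% = $21,558.60
Fee: $24,062.50 + $71,857.50 + $21,558.60 = $117,478.60

$117,478.60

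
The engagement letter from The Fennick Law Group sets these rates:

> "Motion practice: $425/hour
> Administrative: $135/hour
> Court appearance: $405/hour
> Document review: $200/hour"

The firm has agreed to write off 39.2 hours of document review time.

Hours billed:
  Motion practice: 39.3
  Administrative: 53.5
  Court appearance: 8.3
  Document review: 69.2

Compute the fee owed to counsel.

Motion practice: 39.3 × $425 = $16,702.50
Administrative: 53.5 × $135 = $7,222.50
Court appearance: 8.3 × $405 = $3,361.50
Document review: 69.2 × $200 = $13,840.00
Subtotal: $41,126.50
Write-off: 39.2 × $200 = $7,840.00
Total: $41,126.50 − $7,840.00 = $33,286.50

$33,286.50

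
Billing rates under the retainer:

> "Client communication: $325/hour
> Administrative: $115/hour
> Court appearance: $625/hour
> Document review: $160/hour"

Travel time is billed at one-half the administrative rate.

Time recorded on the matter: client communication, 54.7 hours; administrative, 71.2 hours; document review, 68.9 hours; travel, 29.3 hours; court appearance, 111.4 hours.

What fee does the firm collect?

$108,299.25

Client communication: 54.7 × $325 = $17,777.50
Administrative: 71.2 × $115 = $8,188.00
Court appearance: 111.4 × $625 = $69,625.00
Document review: 68.9 × $160 = $11,024.00
Subtotal: $17,777.50 + $8,188.00 + $69,625.00 + $11,024.00 = $106,614.50
Travel: 29.3 × ($115 ÷ 2) = 29.3 × $57.50 = $1,684.75
Total: $106,614.50 + $1,684.75 = $108,299.25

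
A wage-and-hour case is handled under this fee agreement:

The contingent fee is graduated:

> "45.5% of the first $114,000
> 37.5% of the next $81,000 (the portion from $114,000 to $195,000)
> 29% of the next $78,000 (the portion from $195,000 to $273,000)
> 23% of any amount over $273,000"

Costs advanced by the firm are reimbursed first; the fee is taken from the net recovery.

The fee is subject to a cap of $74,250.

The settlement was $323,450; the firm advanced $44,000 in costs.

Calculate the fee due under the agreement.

Fee base (net of costs): $323,450 − $44,000 = $279,450
First $114,000 at 45.5% = $51,870.00
Next $81,000 at 37.5% = $30,375.00
Next $78,000 at 29% = $22,620.00
Remaining $6,450 at 23% = $1,483.50
Fee: $51,870.00 + $30,375.00 + $22,620.00 + $1,483.50 = $106,348.50
$106,348.50 exceeds the $74,250 cap, so the fee is capped at $74,250.00.

$74,250.00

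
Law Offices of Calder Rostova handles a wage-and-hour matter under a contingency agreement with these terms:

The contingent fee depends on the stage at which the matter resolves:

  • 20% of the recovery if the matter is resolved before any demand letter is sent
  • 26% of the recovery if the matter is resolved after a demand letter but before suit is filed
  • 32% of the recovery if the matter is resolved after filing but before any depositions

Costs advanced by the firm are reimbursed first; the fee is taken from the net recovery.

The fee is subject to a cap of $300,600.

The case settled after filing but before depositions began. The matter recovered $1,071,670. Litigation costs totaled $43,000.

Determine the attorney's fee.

Fee base (net of costs): $1,071,670 − $43,000 = $1,028,670
The matter settled after filing but before depositions began, so the 32% rate applies.
$1,028,670 × 32% = $329,174.40
$329,174.40 exceeds the $300,600 cap, so the fee is capped at $300,600.00.

$300,600.00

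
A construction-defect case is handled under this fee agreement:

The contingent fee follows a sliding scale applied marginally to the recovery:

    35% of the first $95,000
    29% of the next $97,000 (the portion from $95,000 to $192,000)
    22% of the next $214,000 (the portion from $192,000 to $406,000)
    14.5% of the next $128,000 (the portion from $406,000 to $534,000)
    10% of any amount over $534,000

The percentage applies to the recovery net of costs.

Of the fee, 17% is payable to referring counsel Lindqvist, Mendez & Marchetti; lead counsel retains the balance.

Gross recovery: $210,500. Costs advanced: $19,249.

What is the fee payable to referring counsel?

Fee base (net of costs): $210,500 − $19,249 = $191,251
First $95,000 at 35% = $33,250.00
Remaining $96,251 at 29% = $27,912.79
Fee: $33,250.00 + $27,912.79 = $61,162.79
Referral share: 17% of $61,162.79 = $10,397.67; lead counsel retains $61,162.79 − $10,397.67 = $50,765.12.

$10,397.67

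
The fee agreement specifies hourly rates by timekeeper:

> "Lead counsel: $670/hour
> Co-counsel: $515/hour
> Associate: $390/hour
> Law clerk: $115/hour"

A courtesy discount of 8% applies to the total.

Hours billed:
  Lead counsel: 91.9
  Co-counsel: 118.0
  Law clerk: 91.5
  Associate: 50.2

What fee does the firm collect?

Lead counsel: 91.9 × $670 = $61,573.00
Co-counsel: 118.0 × $515 = $60,770.00
Associate: 50.2 × $390 = $19,578.00
Law clerk: 91.5 × $115 = $10,522.50
Subtotal: $152,443.50
Less 8% discount: −$12,195.48
Total: $152,443.50 − $12,195.48 = $140,248.02

$140,248.02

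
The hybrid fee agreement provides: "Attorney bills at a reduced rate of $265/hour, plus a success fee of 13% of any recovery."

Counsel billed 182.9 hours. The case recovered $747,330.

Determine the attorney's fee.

Hourly: 182.9 × $265 = $48,468.50
Success fee: 13% of $747,330 = $97,152.90
Total: $48,468.50 + $97,152.90 = $145,621.40

$145,621.40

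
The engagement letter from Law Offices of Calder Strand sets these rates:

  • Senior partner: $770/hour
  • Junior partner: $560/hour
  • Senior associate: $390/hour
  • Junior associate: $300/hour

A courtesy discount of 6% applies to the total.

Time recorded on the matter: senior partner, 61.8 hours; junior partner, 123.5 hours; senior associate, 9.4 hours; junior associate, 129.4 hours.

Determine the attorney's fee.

$149,678.08

Senior partner: 61.8 × $770 = $47,586.00
Junior partner: 123.5 × $560 = $69,160.00
Senior associate: 9.4 × $390 = $3,666.00
Junior associate: 129.4 × $300 = $38,820.00
Subtotal: $159,232.00
Less 6% discount: −$9,553.92
Total: $159,232.00 − $9,553.92 = $149,678.08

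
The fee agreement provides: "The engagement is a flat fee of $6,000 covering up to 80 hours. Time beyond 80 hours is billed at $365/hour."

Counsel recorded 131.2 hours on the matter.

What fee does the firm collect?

$24,688.00

Flat fee: $6,000.00
Excess hours: 131.2 − 80 = 51.2
Overrun: 51.2 × $365 = $18,688.00
Total: $6,000.00 + $18,688.00 = $24,688.00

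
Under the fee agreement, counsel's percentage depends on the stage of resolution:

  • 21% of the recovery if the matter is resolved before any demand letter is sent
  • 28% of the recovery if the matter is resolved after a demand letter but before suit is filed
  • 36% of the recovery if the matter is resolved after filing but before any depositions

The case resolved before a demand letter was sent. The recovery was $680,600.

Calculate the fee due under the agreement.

$142,926.00

The matter resolved before a demand letter was sent, so the 21% rate applies.
$680,600 × 21% = $142,926.00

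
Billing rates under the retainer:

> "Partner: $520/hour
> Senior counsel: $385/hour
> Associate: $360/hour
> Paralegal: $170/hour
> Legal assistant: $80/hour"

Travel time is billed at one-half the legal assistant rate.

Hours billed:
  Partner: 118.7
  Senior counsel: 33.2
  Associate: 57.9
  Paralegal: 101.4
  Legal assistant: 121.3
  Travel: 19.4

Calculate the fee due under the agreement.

$123,068.00

Partner: 118.7 × $520 = $61,724.00
Senior counsel: 33.2 × $385 = $12,782.00
Associate: 57.9 × $360 = $20,844.00
Paralegal: 101.4 × $170 = $17,238.00
Legal assistant: 121.3 × $80 = $9,704.00
Subtotal: $61,724.00 + $12,782.00 + $20,844.00 + $17,238.00 + $9,704.00 = $122,292.00
Travel: 19.4 × ($80 ÷ 2) = 19.4 × $40.00 = $776.00
Total: $122,292.00 + $776.00 = $123,068.00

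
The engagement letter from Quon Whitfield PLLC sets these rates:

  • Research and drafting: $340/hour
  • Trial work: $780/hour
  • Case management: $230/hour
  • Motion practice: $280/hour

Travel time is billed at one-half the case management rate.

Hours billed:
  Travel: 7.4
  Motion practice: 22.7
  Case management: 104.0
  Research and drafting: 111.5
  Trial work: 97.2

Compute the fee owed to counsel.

Research and drafting: 111.5 × $340 = $37,910.00
Trial work: 97.2 × $780 = $75,816.00
Case management: 104.0 × $230 = $23,920.00
Motion practice: 22.7 × $280 = $6,356.00
Subtotal: $37,910.00 + $75,816.00 + $23,920.00 + $6,356.00 = $144,002.00
Travel: 7.4 × ($230 ÷ 2) = 7.4 × $115.00 = $851.00
Total: $144,002.00 + $851.00 = $144,853.00

$144,853.00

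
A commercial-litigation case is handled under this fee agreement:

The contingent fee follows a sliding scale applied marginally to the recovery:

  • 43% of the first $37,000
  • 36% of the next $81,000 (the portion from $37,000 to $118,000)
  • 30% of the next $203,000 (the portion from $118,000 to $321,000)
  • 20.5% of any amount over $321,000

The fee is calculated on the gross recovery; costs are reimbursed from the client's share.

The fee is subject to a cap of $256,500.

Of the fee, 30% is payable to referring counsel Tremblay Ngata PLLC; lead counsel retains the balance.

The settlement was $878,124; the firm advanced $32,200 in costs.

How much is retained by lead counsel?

Fee base is the gross recovery, $878,124; costs are reimbursed separately.
First $37,000 at 43% = $15,910.00
Next $81,000 at 36% = $29,160.00
Next $203,000 at 30% = $60,900.00
Remaining $557,124 at 20.5% = $114,210.42
Fee: $15,910.00 + $29,160.00 + $60,900.00 + $114,210.42 = $220,180.42
$220,180.42 is under the $256,500 cap.
Referral share: 30% of $220,180.42 = $66,054.13; lead counsel retains $220,180.42 − $66,054.13 = $154,126.29.

$154,126.29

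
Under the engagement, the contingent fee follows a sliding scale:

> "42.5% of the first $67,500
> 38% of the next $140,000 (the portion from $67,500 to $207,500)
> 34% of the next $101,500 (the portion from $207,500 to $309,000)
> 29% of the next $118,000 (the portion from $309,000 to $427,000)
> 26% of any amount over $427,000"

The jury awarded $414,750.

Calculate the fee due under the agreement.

First $67,500 at 42.5% = $28,687.50
Next $140,000 at 38% = $53,200.00
Next $101,500 at 34% = $34,510.00
Remaining $105,750 at 29% = $30,667.50
Fee: $28,687.50 + $53,200.00 + $34,510.00 + $30,667.50 = $147,065.00

$147,065.00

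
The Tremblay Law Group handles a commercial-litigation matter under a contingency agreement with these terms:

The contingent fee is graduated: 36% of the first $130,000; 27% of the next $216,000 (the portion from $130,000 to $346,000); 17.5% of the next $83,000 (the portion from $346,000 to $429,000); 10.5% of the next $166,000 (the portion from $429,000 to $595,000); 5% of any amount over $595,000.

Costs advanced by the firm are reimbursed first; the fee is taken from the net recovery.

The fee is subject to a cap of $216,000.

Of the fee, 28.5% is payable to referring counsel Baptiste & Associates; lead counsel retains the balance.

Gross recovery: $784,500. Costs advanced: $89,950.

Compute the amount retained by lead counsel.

$101,567.54

Fee base (net of costs): $784,500 − $89,950 = $694,550
First $130,000 at 36% = $46,800.00
Next $216,000 at 27% = $58,320.00
Next $83,000 at 17.5% = $14,525.00
Next $166,000 at 10.5% = $17,430.00
Remaining $99,550 at 5% = $4,977.50
Fee: $46,800.00 + $58,320.00 + $14,525.00 + $17,430.00 + $4,977.50 = $142,052.50
$142,052.50 is under the $216,000 cap.
Referral share: 28.5% of $142,052.50 = $40,484.96; lead counsel retains $142,052.50 − $40,484.96 = $101,567.54.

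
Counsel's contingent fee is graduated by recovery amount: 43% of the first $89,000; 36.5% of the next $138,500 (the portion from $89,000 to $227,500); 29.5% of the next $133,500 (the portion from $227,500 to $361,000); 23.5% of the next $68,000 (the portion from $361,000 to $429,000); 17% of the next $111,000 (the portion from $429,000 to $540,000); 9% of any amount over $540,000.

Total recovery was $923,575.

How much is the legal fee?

$197,576.75

First $89,000 at 43% = $38,270.00
Next $138,500 at 36.5% = $50,552.50
Next $133,500 at 29.5% = $39,382.50
Next $68,000 at 23.5% = $15,980.00
Next $111,000 at 17% = $18,870.00
Remaining $383,575 at 9% = $34,521.75
Fee: $38,270.00 + $50,552.50 + $39,382.50 + $15,980.00 + $18,870.00 + $34,521.75 = $197,576.75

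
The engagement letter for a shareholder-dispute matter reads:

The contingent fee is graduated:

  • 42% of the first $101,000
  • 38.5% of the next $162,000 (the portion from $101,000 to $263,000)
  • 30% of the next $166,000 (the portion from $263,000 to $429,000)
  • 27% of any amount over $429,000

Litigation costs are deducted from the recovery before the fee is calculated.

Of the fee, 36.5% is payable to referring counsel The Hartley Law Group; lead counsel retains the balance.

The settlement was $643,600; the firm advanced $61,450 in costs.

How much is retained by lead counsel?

$124,422.22

Fee base (net of costs): $643,600 − $61,450 = $582,150
First $101,000 at 42% = $42,420.00
Next $162,000 at 38.5% = $62,370.00
Next $166,000 at 30% = $49,800.00
Remaining $153,150 at 27% = $41,350.50
Fee: $42,420.00 + $62,370.00 + $49,800.00 + $41,350.50 = $195,940.50
Referral share: 36.5% of $195,940.50 = $71,518.28; lead counsel retains $195,940.50 − $71,518.28 = $124,422.22.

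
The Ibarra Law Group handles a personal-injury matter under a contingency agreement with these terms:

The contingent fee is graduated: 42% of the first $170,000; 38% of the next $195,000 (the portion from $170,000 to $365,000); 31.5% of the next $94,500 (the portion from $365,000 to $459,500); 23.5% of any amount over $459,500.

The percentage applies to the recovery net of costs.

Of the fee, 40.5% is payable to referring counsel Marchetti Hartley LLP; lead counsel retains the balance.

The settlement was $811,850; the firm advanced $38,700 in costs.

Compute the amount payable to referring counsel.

Fee base (net of costs): $811,850 − $38,700 = $773,150
First $170,000 at 42% = $71,400.00
Next $195,000 at 38% = $74,100.00
Next $94,500 at 31.5% = $29,767.50
Remaining $313,650 at 23.5% = $73,707.75
Fee: $71,400.00 + $74,100.00 + $29,767.50 + $73,707.75 = $248,975.25
Referral share: 40.5% of $248,975.25 = $100,834.98; lead counsel retains $248,975.25 − $100,834.98 = $148,140.27.

$100,834.98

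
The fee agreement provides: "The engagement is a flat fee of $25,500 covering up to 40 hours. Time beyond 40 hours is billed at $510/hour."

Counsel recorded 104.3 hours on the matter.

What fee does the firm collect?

Flat fee: $25,500.00
Excess hours: 104.3 − 40 = 64.3
Overrun: 64.3 × $510 = $32,793.00
Total: $25,500.00 + $32,793.00 = $58,293.00

$58,293.00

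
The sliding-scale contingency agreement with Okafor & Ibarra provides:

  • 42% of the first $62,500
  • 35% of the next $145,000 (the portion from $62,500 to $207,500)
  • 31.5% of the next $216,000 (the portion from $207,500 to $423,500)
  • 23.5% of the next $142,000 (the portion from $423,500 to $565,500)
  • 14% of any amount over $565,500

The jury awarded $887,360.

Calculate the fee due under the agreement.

First $62,500 at 42% = $26,250.00
Next $145,000 at 35% = $50,750.00
Next $216,000 at 31.5% = $68,040.00
Next $142,000 at 23.5% = $33,370.00
Remaining $321,860 at 14% = $45,060.40
Fee: $26,250.00 + $50,750.00 + $68,040.00 + $33,370.00 + $45,060.40 = $223,470.40

$223,470.40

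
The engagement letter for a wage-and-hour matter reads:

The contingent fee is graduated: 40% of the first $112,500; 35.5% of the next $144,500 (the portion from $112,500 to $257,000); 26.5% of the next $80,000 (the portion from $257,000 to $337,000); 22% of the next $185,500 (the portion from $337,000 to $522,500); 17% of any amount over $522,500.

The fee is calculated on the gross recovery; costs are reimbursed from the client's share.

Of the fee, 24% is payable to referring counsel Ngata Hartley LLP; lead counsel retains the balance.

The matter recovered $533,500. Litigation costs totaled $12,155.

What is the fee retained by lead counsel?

$121,734.90

Fee base is the gross recovery, $533,500; costs are reimbursed separately.
First $112,500 at 40% = $45,000.00
Next $144,500 at 35.5% = $51,297.50
Next $80,000 at 26.5% = $21,200.00
Next $185,500 at 22% = $40,810.00
Remaining $11,000 at 17% = $1,870.00
Fee: $45,000.00 + $51,297.50 + $21,200.00 + $40,810.00 + $1,870.00 = $160,177.50
Referral share: 24% of $160,177.50 = $38,442.60; lead counsel retains $160,177.50 − $38,442.60 = $121,734.90.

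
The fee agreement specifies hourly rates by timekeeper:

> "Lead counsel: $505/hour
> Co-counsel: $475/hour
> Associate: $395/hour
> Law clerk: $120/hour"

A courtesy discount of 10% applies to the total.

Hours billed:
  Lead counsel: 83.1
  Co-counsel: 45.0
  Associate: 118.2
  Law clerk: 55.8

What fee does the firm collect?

Lead counsel: 83.1 × $505 = $41,965.50
Co-counsel: 45.0 × $475 = $21,375.00
Associate: 118.2 × $395 = $46,689.00
Law clerk: 55.8 × $120 = $6,696.00
Subtotal: $116,725.50
Less 10% discount: −$11,672.55
Total: $116,725.50 − $11,672.55 = $105,052.95

$105,052.95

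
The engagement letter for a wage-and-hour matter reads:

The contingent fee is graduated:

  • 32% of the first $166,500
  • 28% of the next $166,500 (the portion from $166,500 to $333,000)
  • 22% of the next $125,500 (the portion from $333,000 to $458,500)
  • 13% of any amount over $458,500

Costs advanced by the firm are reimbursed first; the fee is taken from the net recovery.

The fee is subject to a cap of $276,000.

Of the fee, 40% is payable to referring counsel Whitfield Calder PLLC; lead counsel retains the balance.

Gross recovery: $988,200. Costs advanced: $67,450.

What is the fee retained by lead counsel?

$112,561.50

Fee base (net of costs): $988,200 − $67,450 = $920,750
First $166,500 at 32% = $53,280.00
Next $166,500 at 28% = $46,620.00
Next $125,500 at 22% = $27,610.00
Remaining $462,250 at 13% = $60,092.50
Fee: $53,280.00 + $46,620.00 + $27,610.00 + $60,092.50 = $187,602.50
$187,602.50 is under the $276,000 cap.
Referral share: 40% of $187,602.50 = $75,041.00; lead counsel retains $187,602.50 − $75,041.00 = $112,561.50.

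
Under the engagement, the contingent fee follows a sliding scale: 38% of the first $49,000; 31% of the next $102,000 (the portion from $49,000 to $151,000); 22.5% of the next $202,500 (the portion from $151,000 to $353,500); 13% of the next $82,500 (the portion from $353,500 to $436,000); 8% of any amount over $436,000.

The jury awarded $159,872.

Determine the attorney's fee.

First $49,000 at 38% = $18,620.00
Next $102,000 at 31% = $31,620.00
Remaining $8,872 at 22.5% = $1,996.20
Fee: $18,620.00 + $31,620.00 + $1,996.20 = $52,236.20

$52,236.20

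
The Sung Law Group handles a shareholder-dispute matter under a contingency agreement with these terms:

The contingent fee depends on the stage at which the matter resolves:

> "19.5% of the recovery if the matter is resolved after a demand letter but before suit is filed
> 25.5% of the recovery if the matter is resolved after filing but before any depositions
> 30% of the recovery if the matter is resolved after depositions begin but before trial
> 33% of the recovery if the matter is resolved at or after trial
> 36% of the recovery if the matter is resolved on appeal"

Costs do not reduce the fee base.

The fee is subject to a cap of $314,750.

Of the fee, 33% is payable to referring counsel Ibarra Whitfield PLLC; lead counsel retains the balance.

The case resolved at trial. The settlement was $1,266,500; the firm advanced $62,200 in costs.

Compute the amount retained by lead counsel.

Fee base is the gross recovery, $1,266,500; costs are reimbursed separately.
The matter resolved at trial, so the 33% rate applies.
$1,266,500 × 33% = $417,945.00
$417,945.00 exceeds the $314,750 cap, so the fee is capped at $314,750.00.
Referral share: 33% of $314,750.00 = $103,867.50; lead counsel retains $314,750.00 − $103,867.50 = $210,882.50.

$210,882.50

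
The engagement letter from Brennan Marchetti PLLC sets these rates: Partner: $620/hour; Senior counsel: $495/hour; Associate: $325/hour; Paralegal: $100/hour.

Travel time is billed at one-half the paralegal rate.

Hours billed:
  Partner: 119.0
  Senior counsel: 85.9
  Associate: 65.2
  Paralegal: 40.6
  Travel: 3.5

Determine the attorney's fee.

$141,725.50

Partner: 119.0 × $620 = $73,780.00
Senior counsel: 85.9 × $495 = $42,520.50
Associate: 65.2 × $325 = $21,190.00
Paralegal: 40.6 × $100 = $4,060.00
Subtotal: $73,780.00 + $42,520.50 + $21,190.00 + $4,060.00 = $141,550.50
Travel: 3.5 × ($100 ÷ 2) = 3.5 × $50.00 = $175.00
Total: $141,550.50 + $175.00 = $141,725.50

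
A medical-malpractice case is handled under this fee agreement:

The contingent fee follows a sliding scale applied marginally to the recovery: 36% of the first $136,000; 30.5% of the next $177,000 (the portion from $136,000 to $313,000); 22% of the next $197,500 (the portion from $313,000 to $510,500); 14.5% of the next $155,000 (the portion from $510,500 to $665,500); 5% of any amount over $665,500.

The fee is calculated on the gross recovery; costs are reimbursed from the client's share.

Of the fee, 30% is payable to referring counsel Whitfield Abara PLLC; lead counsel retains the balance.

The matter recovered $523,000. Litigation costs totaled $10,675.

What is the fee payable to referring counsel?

$44,462.25

Fee base is the gross recovery, $523,000; costs are reimbursed separately.
First $136,000 at 36% = $48,960.00
Next $177,000 at 30.5% = $53,985.00
Next $197,500 at 22% = $43,450.00
Remaining $12,500 at 14.5% = $1,812.50
Fee: $48,960.00 + $53,985.00 + $43,450.00 + $1,812.50 = $148,207.50
Referral share: 30% of $148,207.50 = $44,462.25; lead counsel retains $148,207.50 − $44,462.25 = $103,745.25.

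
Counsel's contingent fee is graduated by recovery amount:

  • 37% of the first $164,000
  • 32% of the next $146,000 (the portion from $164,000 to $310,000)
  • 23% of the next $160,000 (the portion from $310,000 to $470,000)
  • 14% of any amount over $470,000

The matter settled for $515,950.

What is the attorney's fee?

$150,633.00

First $164,000 at 37% = $60,680.00
Next $146,000 at 32% = $46,720.00
Next $160,000 at 23% = $36,800.00
Remaining $45,950 at 14% = $6,433.00
Fee: $60,680.00 + $46,720.00 + $36,800.00 + $6,433.00 = $150,633.00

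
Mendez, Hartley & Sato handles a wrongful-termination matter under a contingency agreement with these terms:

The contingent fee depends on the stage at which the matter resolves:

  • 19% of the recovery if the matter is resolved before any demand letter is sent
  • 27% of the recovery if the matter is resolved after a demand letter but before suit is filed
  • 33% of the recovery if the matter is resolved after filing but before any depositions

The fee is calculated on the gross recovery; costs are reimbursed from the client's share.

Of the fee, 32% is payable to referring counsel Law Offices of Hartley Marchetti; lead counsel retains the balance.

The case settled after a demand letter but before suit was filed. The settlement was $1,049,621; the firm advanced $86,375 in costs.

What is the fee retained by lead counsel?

$192,710.42

Fee base is the gross recovery, $1,049,621; costs are reimbursed separately.
The matter settled after a demand letter but before suit was filed, so the 27% rate applies.
$1,049,621 × 27% = $283,397.67
Referral share: 32% of $283,397.67 = $90,687.25; lead counsel retains $283,397.67 − $90,687.25 = $192,710.42.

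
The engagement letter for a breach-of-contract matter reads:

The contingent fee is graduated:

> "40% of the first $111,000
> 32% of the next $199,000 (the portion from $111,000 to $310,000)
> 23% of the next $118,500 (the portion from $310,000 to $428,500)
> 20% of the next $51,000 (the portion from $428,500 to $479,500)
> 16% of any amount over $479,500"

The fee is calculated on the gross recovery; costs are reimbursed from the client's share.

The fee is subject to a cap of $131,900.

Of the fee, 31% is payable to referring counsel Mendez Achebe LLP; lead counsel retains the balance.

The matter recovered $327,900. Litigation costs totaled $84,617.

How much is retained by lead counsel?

Fee base is the gross recovery, $327,900; costs are reimbursed separately.
First $111,000 at 40% = $44,400.00
Next $199,000 at 32% = $63,680.00
Remaining $17,900 at 23% = $4,117.00
Fee: $44,400.00 + $63,680.00 + $4,117.00 = $112,197.00
$112,197.00 is under the $131,900 cap.
Referral share: 31% of $112,197.00 = $34,781.07; lead counsel retains $112,197.00 − $34,781.07 = $77,415.93.

$77,415.93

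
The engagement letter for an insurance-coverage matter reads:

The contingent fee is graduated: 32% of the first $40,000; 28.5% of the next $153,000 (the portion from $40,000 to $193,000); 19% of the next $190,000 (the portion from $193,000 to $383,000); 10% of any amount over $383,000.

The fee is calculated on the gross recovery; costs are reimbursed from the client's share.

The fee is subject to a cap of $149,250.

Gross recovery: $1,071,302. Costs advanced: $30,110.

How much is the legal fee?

Fee base is the gross recovery, $1,071,302; costs are reimbursed separately.
First $40,000 at 32% = $12,800.00
Next $153,000 at 28.5% = $43,605.00
Next $190,000 at 19% = $36,100.00
Remaining $688,302 at 10% = $68,830.20
Fee: $12,800.00 + $43,605.00 + $36,100.00 + $68,830.20 = $161,335.20
$161,335.20 exceeds the $149,250 cap, so the fee is capped at $149,250.00.

$149,250.00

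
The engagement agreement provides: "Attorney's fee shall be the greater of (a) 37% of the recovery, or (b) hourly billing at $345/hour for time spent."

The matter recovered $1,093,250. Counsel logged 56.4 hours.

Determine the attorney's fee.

$404,502.50

(a) 37% of $1,093,250 = $404,502.50
(b) 56.4 × $345 = $19,458.00
The greater is (a): $404,502.50.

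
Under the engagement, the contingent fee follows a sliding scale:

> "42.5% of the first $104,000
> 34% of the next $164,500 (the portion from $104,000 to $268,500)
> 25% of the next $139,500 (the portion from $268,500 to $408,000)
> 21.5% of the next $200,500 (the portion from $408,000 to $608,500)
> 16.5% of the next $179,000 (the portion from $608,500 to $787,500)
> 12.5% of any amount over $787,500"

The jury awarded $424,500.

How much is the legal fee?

First $104,000 at 42.5% = $44,200.00
Next $164,500 at 34% = $55,930.00
Next $139,500 at 25% = $34,875.00
Remaining $16,500 at 21.5% = $3,547.50
Fee: $44,200.00 + $55,930.00 + $34,875.00 + $3,547.50 = $138,552.50

$138,552.50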